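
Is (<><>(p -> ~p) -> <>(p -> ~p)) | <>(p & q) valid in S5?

Yes, valid

Tableau for the negation ~((<><>(p -> ~p) -> <>(p -> ~p)) | <>(p & q)):
1. ~((<><>(p -> ~p) -> <>(p -> ~p)) | <>(p & q)), w0
2. ~(<><>(p -> ~p) -> <>(p -> ~p)), w0   [~|-rule on 1]
3. ~<>(p & q), w0   [~|-rule on 1]
4. <><>(p -> ~p), w0   [~->-rule on 2]
5. ~<>(p -> ~p), w0   [~->-rule on 2]
6. ~(p & q), w0   [~<>-rule on 3 via w0Rw0]
7. ~(p -> ~p), w0   [~<>-rule on 5 via w0Rw0]
8. p, w0   [~->-rule on 7]
9. ~q, w0   [~&-rule on 6 (branches; this branch)]
10. <>(p -> ~p), w1   [<>-rule on 4: fresh world w1, w0Rw1]
11. ~(p & q), w1   [~<>-rule on 3 via w0Rw1]
12. ~(p -> ~p), w1   [~<>-rule on 5 via w0Rw1]
13. p, w1   [~->-rule on 12]
14. ~q, w1   [~&-rule on 11 (branches; this branch)]
15. p -> ~p, w2   [<>-rule on 10: fresh world w2, w1Rw2]
16. ~(p & q), w2   [~<>-rule on 3 via w0Rw2]
17. ~(p -> ~p), w2   [~<>-rule on 5 via w0Rw2]
18. p, w2   [~->-rule on 17]
19. ~p, w2   [->-rule on 15 (branches; this branch)]
Accessibility: w0Rw0, w0Rw1, w0Rw2, w1Rw0, w1Rw1, w1Rw2, w2Rw0, w2Rw1, w2Rw2
Branch closes: p and ~p both at w2.
All branches of the negation close; one closing branch shown above.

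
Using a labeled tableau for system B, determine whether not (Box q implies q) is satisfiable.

1. not (Box q implies q), 0
2. Box q, 0
3. not q, 0
4. q, 0
Accessibility: 0R0
Branch closes: q and not q both at 0.
(One branch shown.) All branches close.

Unsatisfiable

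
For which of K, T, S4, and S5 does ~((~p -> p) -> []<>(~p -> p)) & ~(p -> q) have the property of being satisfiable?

K, T, S4

S4-tableau for the formula:
1. ~((~p -> p) -> []<>(~p -> p)) & ~(p -> q), w0
2. ~((~p -> p) -> []<>(~p -> p)), w0   [&-rule on 1]
3. ~(p -> q), w0   [&-rule on 1]
4. ~p -> p, w0   [~->-rule on 2]
5. ~[]<>(~p -> p), w0   [~->-rule on 2]
6. p, w0   [~->-rule on 3]
7. ~q, w0   [~->-rule on 3]
8. ~<>(~p -> p), w1   [~[]-rule on 5: fresh world w1, w0Rw1]
9. ~(~p -> p), w1   [~<>-rule on 8 via w1Rw1]
10. ~p, w1   [~->-rule on 9]
Accessibility: w0Rw0, w0Rw1, w1Rw1
Complete open branch: satisfiable in S4, hence also in K, T (this S4-model is also a K-model and a T-model).
S5-tableau for the formula:
1. ~((~p -> p) -> []<>(~p -> p)) & ~(p -> q), w0
2. ~((~p -> p) -> []<>(~p -> p)), w0   [&-rule on 1]
3. ~(p -> q), w0   [&-rule on 1]
4. ~p -> p, w0   [~->-rule on 2]
5. ~[]<>(~p -> p), w0   [~->-rule on 2]
6. p, w0   [~->-rule on 3]
7. ~q, w0   [~->-rule on 3]
8. ~<>(~p -> p), w1   [~[]-rule on 5: fresh world w1, w0Rw1]
9. ~(~p -> p), w0   [~<>-rule on 8 via w1Rw0]
10. ~p, w0   [~->-rule on 9]
Accessibility: w0Rw0, w0Rw1, w1Rw0, w1Rw1
Branch closes: p and ~p both at w0.
Every branch closes (one shown): unsatisfiable in S5.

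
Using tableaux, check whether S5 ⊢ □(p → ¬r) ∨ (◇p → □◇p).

Tableau for the negation ¬(□(p → ¬r) ∨ (◇p → □◇p)):
1. ¬(□(p → ¬r) ∨ (◇p → □◇p)), u
2. ¬□(p → ¬r), u
3. ¬(◇p → □◇p), u
4. ◇p, u
5. ¬□◇p, u
6. ¬(p → ¬r), v
7. p, v
8. r, v
9. p, w
10. ¬◇p, x
11. ¬p, u
12. ¬p, v
Accessibility: uRu, uRv, uRw, uRx, vRu, vRv, vRw, vRx, wRu, wRv, wRw, wRx, xRu, xRv, xRw, xRx
Branch closes: p and ¬p both at v.
All branches of the negation close; one closing branch shown above.

Valid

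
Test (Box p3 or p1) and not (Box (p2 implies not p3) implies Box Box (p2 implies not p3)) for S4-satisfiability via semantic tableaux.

Unsatisfiable

1. (Box p3 or p1) and not (Box (p2 implies not p3) implies Box Box (p2 implies not p3)), u
2. Box p3 or p1, u   [and-rule on 1]
3. not (Box (p2 implies not p3) implies Box Box (p2 implies not p3)), u   [and-rule on 1]
4. Box (p2 implies not p3), u   [neg-implies-rule on 3]
5. not Box Box (p2 implies not p3), u   [neg-implies-rule on 3]
6. p2 implies not p3, u   [Box-rule on 4 via uRu]
7. Box p3, u   [or-rule on 2 (branches; this branch)]
8. p3, u   [Box-rule on 7 via uRu]
9. not p2, u   [implies-rule on 6 (branches; this branch)]
10. not Box (p2 implies not p3), v   [neg-Box-rule on 5: fresh world v, uRv]
11. p2 implies not p3, v   [Box-rule on 4 via uRv]
12. p3, v   [Box-rule on 7 via uRv]
13. not p2, v   [implies-rule on 11 (branches; this branch)]
14. not (p2 implies not p3), w   [neg-Box-rule on 10: fresh world w, vRw]
15. p2, w   [neg-implies-rule on 14]
16. p3, w   [neg-implies-rule on 14]
17. p2 implies not p3, w   [Box-rule on 4 via uRw]
18. not p3, w   [implies-rule on 17 (branches; this branch)]
Accessibility: uRu, uRv, uRw, vRv, vRw, wRw
Branch closes: p3 and not p3 both at w.
Every branch closes; the branch above is one of them.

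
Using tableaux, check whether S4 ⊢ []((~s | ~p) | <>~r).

Invalid (countermodel exists)

Tableau for the negation ~[]((~s | ~p) | <>~r):
1. ~[]((~s | ~p) | <>~r), w0
2. ~((~s | ~p) | <>~r), w1
3. ~(~s | ~p), w1
4. ~<>~r, w1
5. s, w1
6. p, w1
7. r, w1
Accessibility: w0Rw0, w0Rw1, w1Rw1
The negation has an open branch (countermodel exists).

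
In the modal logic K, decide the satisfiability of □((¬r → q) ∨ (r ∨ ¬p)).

Yes, satisfiable

1. □((¬r → q) ∨ (r ∨ ¬p)), 0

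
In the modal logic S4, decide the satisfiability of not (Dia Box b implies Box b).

1. not (Dia Box b implies Box b), w0
2. Dia Box b, w0
3. not Box b, w0
4. Box b, w1
5. b, w1
6. not b, w2
Accessibility: w0Rw0, w0Rw1, w0Rw2, w1Rw1, w2Rw2

Yes, satisfiable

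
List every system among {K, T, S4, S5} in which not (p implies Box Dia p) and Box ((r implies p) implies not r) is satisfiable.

K, T, S4

S4-tableau for the formula:
1. not (p implies Box Dia p) and Box ((r implies p) implies not r), 0
2. not (p implies Box Dia p), 0   [and-rule on 1]
3. Box ((r implies p) implies not r), 0   [and-rule on 1]
4. p, 0   [neg-implies-rule on 2]
5. not Box Dia p, 0   [neg-implies-rule on 2]
6. (r implies p) implies not r, 0   [Box-rule on 3 via 0R0]
7. not r, 0   [implies-rule on 6 (branches; this branch)]
8. not Dia p, 1   [neg-Box-rule on 5: fresh world 1, 0R1]
9. (r implies p) implies not r, 1   [Box-rule on 3 via 0R1]
10. not p, 1   [neg-Dia-rule on 8 via 1R1]
11. not r, 1   [implies-rule on 9 (branches; this branch)]
Accessibility: 0R0, 0R1, 1R1
Complete open branch: satisfiable in S4, hence also in K, T (this S4-model is also a K-model and a T-model).
S5-tableau for the formula:
1. not (p implies Box Dia p) and Box ((r implies p) implies not r), 0
2. not (p implies Box Dia p), 0   [and-rule on 1]
3. Box ((r implies p) implies not r), 0   [and-rule on 1]
4. p, 0   [neg-implies-rule on 2]
5. not Box Dia p, 0   [neg-implies-rule on 2]
6. (r implies p) implies not r, 0   [Box-rule on 3 via 0R0]
7. not r, 0   [implies-rule on 6 (branches; this branch)]
8. not Dia p, 1   [neg-Box-rule on 5: fresh world 1, 0R1]
9. (r implies p) implies not r, 1   [Box-rule on 3 via 0R1]
10. not p, 0   [neg-Dia-rule on 8 via 1R0]
Accessibility: 0R0, 0R1, 1R0, 1R1
Branch closes: p and not p both at 0.
Every branch closes (one shown): unsatisfiable in S5.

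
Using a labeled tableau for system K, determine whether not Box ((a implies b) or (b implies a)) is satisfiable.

No, unsatisfiable

1. not Box ((a implies b) or (b implies a)), 0
2. not ((a implies b) or (b implies a)), 1
3. not (a implies b), 1
4. not (b implies a), 1
5. a, 1
6. not b, 1
7. b, 1
8. not a, 1
Accessibility: 0R1
Branch closes: b and not b both at 1.
All branches of the tableau close; one closing branch shown above.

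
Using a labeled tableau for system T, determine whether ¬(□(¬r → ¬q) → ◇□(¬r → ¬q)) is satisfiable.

1. ¬(□(¬r → ¬q) → ◇□(¬r → ¬q)), u
2. □(¬r → ¬q), u
3. ¬◇□(¬r → ¬q), u
4. ¬r → ¬q, u
5. ¬□(¬r → ¬q), u
6. ¬q, u
7. ¬(¬r → ¬q), v
8. ¬r, v
9. q, v
10. ¬r → ¬q, v
11. ¬□(¬r → ¬q), v
12. ¬q, v
Accessibility: uRu, uRv, vRv
Branch closes: q and ¬q both at v.
Every branch closes; the branch above is one of them.

Unsatisfiable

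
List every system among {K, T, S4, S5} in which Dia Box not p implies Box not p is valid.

S5

S4-tableau for the negation not (Dia Box not p implies Box not p):
1. not (Dia Box not p implies Box not p), u
2. Dia Box not p, u
3. not Box not p, u
4. Box not p, v
5. not p, v
6. p, w
Accessibility: uRu, uRv, uRw, vRv, wRw
Complete open branch: countermodel on an S4-frame, so not valid in S4, nor in K, T (the same frame is also a K-frame and a T-frame).
S5-tableau for the negation not (Dia Box not p implies Box not p):
1. not (Dia Box not p implies Box not p), u
2. Dia Box not p, u
3. not Box not p, u
4. Box not p, v
5. not p, u
6. not p, v
7. p, w
8. not p, w
Accessibility: uRu, uRv, uRw, vRu, vRv, vRw, wRu, wRv, wRw
Branch closes: p and not p both at w.
Every branch closes (one shown): valid in S5.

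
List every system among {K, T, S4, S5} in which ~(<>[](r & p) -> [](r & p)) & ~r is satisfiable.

S4-tableau for the formula:
1. ~(<>[](r & p) -> [](r & p)) & ~r, u
2. ~(<>[](r & p) -> [](r & p)), u
3. ~r, u
4. <>[](r & p), u
5. ~[](r & p), u
6. [](r & p), v
7. r & p, v
8. r, v
9. p, v
10. ~(r & p), w
11. ~p, w
Accessibility: uRu, uRv, uRw, vRv, wRw
Complete open branch: satisfiable in S4, hence also in K, T (this S4-model is also a K-model and a T-model).
S5-tableau for the formula:
1. ~(<>[](r & p) -> [](r & p)) & ~r, u
2. ~(<>[](r & p) -> [](r & p)), u
3. ~r, u
4. <>[](r & p), u
5. ~[](r & p), u
6. [](r & p), v
7. r & p, u
8. r, u
9. p, u
Accessibility: uRu, uRv, vRu, vRv
Branch closes: r and ~r both at u.
Every branch closes (one shown): unsatisfiable in S5.

K, T, S4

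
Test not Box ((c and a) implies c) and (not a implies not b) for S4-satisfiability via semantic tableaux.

1. not Box ((c and a) implies c) and (not a implies not b), w0
2. not Box ((c and a) implies c), w0   [and-rule on 1]
3. not a implies not b, w0   [and-rule on 1]
4. not b, w0   [implies-rule on 3 (branches; this branch)]
5. not ((c and a) implies c), w1   [neg-Box-rule on 2: fresh world w1, w0Rw1]
6. c and a, w1   [neg-implies-rule on 5]
7. not c, w1   [neg-implies-rule on 5]
8. c, w1   [and-rule on 6]
9. a, w1   [and-rule on 6]
Accessibility: w0Rw0, w0Rw1, w1Rw1
Branch closes: c and not c both at w1.
All branches of the tableau close; one closing branch shown above.

No, unsatisfiable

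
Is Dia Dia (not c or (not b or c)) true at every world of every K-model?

Tableau for the negation not Dia Dia (not c or (not b or c)):
1. not Dia Dia (not c or (not b or c)), w0
The negation has an open branch (countermodel exists).

Not valid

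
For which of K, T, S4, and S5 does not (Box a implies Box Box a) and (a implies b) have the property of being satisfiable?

K, T

S4-tableau for the formula:
1. not (Box a implies Box Box a) and (a implies b), 0
2. not (Box a implies Box Box a), 0   [and-rule on 1]
3. a implies b, 0   [and-rule on 1]
4. Box a, 0   [neg-implies-rule on 2]
5. not Box Box a, 0   [neg-implies-rule on 2]
6. a, 0   [Box-rule on 4 via 0R0]
7. b, 0   [implies-rule on 3 (branches; this branch)]
8. not Box a, 1   [neg-Box-rule on 5: fresh world 1, 0R1]
9. a, 1   [Box-rule on 4 via 0R1]
10. not a, 2   [neg-Box-rule on 8: fresh world 2, 1R2]
11. a, 2   [Box-rule on 4 via 0R2]
Accessibility: 0R0, 0R1, 0R2, 1R1, 1R2, 2R2
Branch closes: a and not a both at 2.
Every branch closes (one shown): unsatisfiable in S4, hence also in S5 (every S5-frame is an S4-frame).
T-tableau for the formula:
1. not (Box a implies Box Box a) and (a implies b), 0
2. not (Box a implies Box Box a), 0   [and-rule on 1]
3. a implies b, 0   [and-rule on 1]
4. Box a, 0   [neg-implies-rule on 2]
5. not Box Box a, 0   [neg-implies-rule on 2]
6. a, 0   [Box-rule on 4 via 0R0]
7. b, 0   [implies-rule on 3 (branches; this branch)]
8. not Box a, 1   [neg-Box-rule on 5: fresh world 1, 0R1]
9. a, 1   [Box-rule on 4 via 0R1]
10. not a, 2   [neg-Box-rule on 8: fresh world 2, 1R2]
Accessibility: 0R0, 0R1, 1R1, 1R2, 2R2
Complete open branch: satisfiable in T, hence also in K (this T-model is also a K-model).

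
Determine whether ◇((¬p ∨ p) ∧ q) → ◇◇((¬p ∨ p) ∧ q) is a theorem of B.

Tableau for the negation ¬(◇((¬p ∨ p) ∧ q) → ◇◇((¬p ∨ p) ∧ q)):
1. ¬(◇((¬p ∨ p) ∧ q) → ◇◇((¬p ∨ p) ∧ q)), u
2. ◇((¬p ∨ p) ∧ q), u
3. ¬◇◇((¬p ∨ p) ∧ q), u
4. ¬◇((¬p ∨ p) ∧ q), u
5. ¬((¬p ∨ p) ∧ q), u
6. ¬q, u
7. (¬p ∨ p) ∧ q, v
8. ¬p ∨ p, v
9. q, v
10. ¬◇((¬p ∨ p) ∧ q), v
11. ¬((¬p ∨ p) ∧ q), v
12. p, v
13. ¬(¬p ∨ p), v
14. ¬p, v
Accessibility: uRu, uRv, vRu, vRv
Branch closes: p and ¬p both at v.
All branches of the negation close; one closing branch shown above.

Valid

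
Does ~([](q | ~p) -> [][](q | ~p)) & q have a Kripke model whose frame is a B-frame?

Yes, satisfiable

1. ~([](q | ~p) -> [][](q | ~p)) & q, 0
2. ~([](q | ~p) -> [][](q | ~p)), 0   [&-rule on 1]
3. q, 0   [&-rule on 1]
4. [](q | ~p), 0   [~->-rule on 2]
5. ~[][](q | ~p), 0   [~->-rule on 2]
6. q | ~p, 0   [[]-rule on 4 via 0R0]
7. ~p, 0   [|-rule on 6 (branches; this branch)]
8. ~[](q | ~p), 1   [~[]-rule on 5: fresh world 1, 0R1]
9. q | ~p, 1   [[]-rule on 4 via 0R1]
10. ~p, 1   [|-rule on 9 (branches; this branch)]
11. ~(q | ~p), 2   [~[]-rule on 8: fresh world 2, 1R2]
12. ~q, 2   [~|-rule on 11]
13. p, 2   [~|-rule on 11]
Accessibility: 0R0, 0R1, 1R0, 1R1, 1R2, 2R1, 2R2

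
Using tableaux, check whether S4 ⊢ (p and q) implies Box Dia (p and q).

Invalid (countermodel exists)

Tableau for the negation not ((p and q) implies Box Dia (p and q)):
1. not ((p and q) implies Box Dia (p and q)), 0
2. p and q, 0
3. not Box Dia (p and q), 0
4. p, 0
5. q, 0
6. not Dia (p and q), 1
7. not (p and q), 1
8. not q, 1
Accessibility: 0R0, 0R1, 1R1
The negation has an open branch (countermodel exists).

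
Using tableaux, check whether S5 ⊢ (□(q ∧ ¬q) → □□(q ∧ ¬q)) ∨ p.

Tableau for the negation ¬((□(q ∧ ¬q) → □□(q ∧ ¬q)) ∨ p):
1. ¬((□(q ∧ ¬q) → □□(q ∧ ¬q)) ∨ p), u
2. ¬(□(q ∧ ¬q) → □□(q ∧ ¬q)), u
3. ¬p, u
4. □(q ∧ ¬q), u
5. ¬□□(q ∧ ¬q), u
6. q ∧ ¬q, u
7. q, u
8. ¬q, u
Accessibility: uRu
Branch closes: q and ¬q both at u.
All branches of the negation close; one closing branch shown above.

Valid in S5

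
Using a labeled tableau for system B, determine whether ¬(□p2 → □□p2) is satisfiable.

Yes, satisfiable

1. ¬(□p2 → □□p2), u
2. □p2, u   [¬→-rule on 1]
3. ¬□□p2, u   [¬→-rule on 1]
4. p2, u   [□-rule on 2 via uRu]
5. ¬□p2, v   [¬□-rule on 3: fresh world v, uRv]
6. p2, v   [□-rule on 2 via uRv]
7. ¬p2, w   [¬□-rule on 5: fresh world w, vRw]
Accessibility: uRu, uRv, vRu, vRv, vRw, wRv, wRw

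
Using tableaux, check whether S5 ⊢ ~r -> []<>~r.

Valid in S5

Tableau for the negation ~(~r -> []<>~r):
1. ~(~r -> []<>~r), 0
2. ~r, 0   [~->-rule on 1]
3. ~[]<>~r, 0   [~->-rule on 1]
4. ~<>~r, 1   [~[]-rule on 3: fresh world 1, 0R1]
5. r, 0   [~<>-rule on 4 via 1R0]
Accessibility: 0R0, 0R1, 1R0, 1R1
Branch closes: r and ~r both at 0.
Every branch of the negation's tableau closes; the branch above is one of them.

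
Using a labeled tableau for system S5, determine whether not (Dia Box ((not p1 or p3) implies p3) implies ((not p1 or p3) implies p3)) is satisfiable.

1. not (Dia Box ((not p1 or p3) implies p3) implies ((not p1 or p3) implies p3)), w0
2. Dia Box ((not p1 or p3) implies p3), w0
3. not ((not p1 or p3) implies p3), w0
4. not p1 or p3, w0
5. not p3, w0
6. not p1, w0
7. Box ((not p1 or p3) implies p3), w1
8. (not p1 or p3) implies p3, w0
9. (not p1 or p3) implies p3, w1
10. not (not p1 or p3), w0
11. p1, w0
Accessibility: w0Rw0, w0Rw1, w1Rw0, w1Rw1
Branch closes: p1 and not p1 both at w0.
(One branch shown.) All branches close.

Unsatisfiable (every branch closes)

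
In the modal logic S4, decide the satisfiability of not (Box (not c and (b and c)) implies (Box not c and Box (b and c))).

1. not (Box (not c and (b and c)) implies (Box not c and Box (b and c))), u
2. Box (not c and (b and c)), u
3. not (Box not c and Box (b and c)), u
4. not c and (b and c), u
5. not c, u
6. b and c, u
7. b, u
8. c, u
Accessibility: uRu
Branch closes: c and not c both at u.
(One branch shown.) All branches close.

No, unsatisfiable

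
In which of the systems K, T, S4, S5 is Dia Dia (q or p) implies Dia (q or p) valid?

T-tableau for the negation not (Dia Dia (q or p) implies Dia (q or p)):
1. not (Dia Dia (q or p) implies Dia (q or p)), 0
2. Dia Dia (q or p), 0
3. not Dia (q or p), 0
4. not (q or p), 0
5. not q, 0
6. not p, 0
7. Dia (q or p), 1
8. not (q or p), 1
9. not q, 1
10. not p, 1
11. q or p, 2
12. p, 2
Accessibility: 0R0, 0R1, 1R1, 1R2, 2R2
Complete open branch: countermodel on a T-frame, so not valid in T, nor in K (the same frame is also a K-frame).
S4-tableau for the negation not (Dia Dia (q or p) implies Dia (q or p)):
1. not (Dia Dia (q or p) implies Dia (q or p)), 0
2. Dia Dia (q or p), 0
3. not Dia (q or p), 0
4. not (q or p), 0
5. not q, 0
6. not p, 0
7. Dia (q or p), 1
8. not (q or p), 1
9. not q, 1
10. not p, 1
11. q or p, 2
12. not (q or p), 2
13. not q, 2
14. not p, 2
15. p, 2
Accessibility: 0R0, 0R1, 0R2, 1R1, 1R2, 2R2
Branch closes: p and not p both at 2.
Every branch closes (one shown): valid in S4, hence also in S5 (every theorem of S4 is a theorem of S5).

S4, S5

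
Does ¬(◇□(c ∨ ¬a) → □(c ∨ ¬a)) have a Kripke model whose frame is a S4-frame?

Satisfiable

1. ¬(◇□(c ∨ ¬a) → □(c ∨ ¬a)), u
2. ◇□(c ∨ ¬a), u   [¬→-rule on 1]
3. ¬□(c ∨ ¬a), u   [¬→-rule on 1]
4. □(c ∨ ¬a), v   [◇-rule on 2: fresh world v, uRv]
5. c ∨ ¬a, v   [□-rule on 4 via vRv]
6. ¬a, v   [∨-rule on 5 (branches; this branch)]
7. ¬(c ∨ ¬a), w   [¬□-rule on 3: fresh world w, uRw]
8. ¬c, w   [¬∨-rule on 7]
9. a, w   [¬∨-rule on 7]
Accessibility: uRu, uRv, uRw, vRv, wRw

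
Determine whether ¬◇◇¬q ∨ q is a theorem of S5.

Tableau for the negation ¬(¬◇◇¬q ∨ q):
1. ¬(¬◇◇¬q ∨ q), w0
2. ◇◇¬q, w0
3. ¬q, w0
4. ◇¬q, w1
5. ¬q, w2
Accessibility: w0Rw0, w0Rw1, w0Rw2, w1Rw0, w1Rw1, w1Rw2, w2Rw0, w2Rw1, w2Rw2
The negation has an open branch (countermodel exists).

Invalid (countermodel exists)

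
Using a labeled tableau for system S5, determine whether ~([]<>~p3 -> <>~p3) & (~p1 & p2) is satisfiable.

1. ~([]<>~p3 -> <>~p3) & (~p1 & p2), w0
2. ~([]<>~p3 -> <>~p3), w0
3. ~p1 & p2, w0
4. []<>~p3, w0
5. ~<>~p3, w0
6. ~p1, w0
7. p2, w0
8. <>~p3, w0
9. p3, w0
10. ~p3, w1
11. <>~p3, w1
12. p3, w1
Accessibility: w0Rw0, w0Rw1, w1Rw0, w1Rw1
Branch closes: p3 and ~p3 both at w1.
All branches of the tableau close; one closing branch shown above.

Unsatisfiable (every branch closes)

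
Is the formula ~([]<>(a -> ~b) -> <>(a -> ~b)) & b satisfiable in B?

1. ~([]<>(a -> ~b) -> <>(a -> ~b)) & b, 0
2. ~([]<>(a -> ~b) -> <>(a -> ~b)), 0
3. b, 0
4. []<>(a -> ~b), 0
5. ~<>(a -> ~b), 0
6. <>(a -> ~b), 0
7. ~(a -> ~b), 0
8. a, 0
9. a -> ~b, 1
10. <>(a -> ~b), 1
11. ~(a -> ~b), 1
12. a, 1
13. b, 1
14. ~b, 1
Accessibility: 0R0, 0R1, 1R0, 1R1
Branch closes: b and ~b both at 1.
Every branch closes; the branch above is one of them.

Unsatisfiable (every branch closes)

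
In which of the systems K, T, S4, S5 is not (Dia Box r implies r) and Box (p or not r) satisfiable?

S5-tableau for the formula:
1. not (Dia Box r implies r) and Box (p or not r), u
2. not (Dia Box r implies r), u   [and-rule on 1]
3. Box (p or not r), u   [and-rule on 1]
4. Dia Box r, u   [neg-implies-rule on 2]
5. not r, u   [neg-implies-rule on 2]
6. p or not r, u   [Box-rule on 3 via uRu]
7. Box r, v   [Dia-rule on 4: fresh world v, uRv]
8. p or not r, v   [Box-rule on 3 via uRv]
9. r, u   [Box-rule on 7 via vRu]
Accessibility: uRu, uRv, vRu, vRv
Branch closes: r and not r both at u.
Every branch closes (one shown): unsatisfiable in S5.
S4-tableau for the formula:
1. not (Dia Box r implies r) and Box (p or not r), u
2. not (Dia Box r implies r), u   [and-rule on 1]
3. Box (p or not r), u   [and-rule on 1]
4. Dia Box r, u   [neg-implies-rule on 2]
5. not r, u   [neg-implies-rule on 2]
6. p or not r, u   [Box-rule on 3 via uRu]
7. Box r, v   [Dia-rule on 4: fresh world v, uRv]
8. p or not r, v   [Box-rule on 3 via uRv]
9. r, v   [Box-rule on 7 via vRv]
10. p, v   [or-rule on 8 (branches; this branch)]
Accessibility: uRu, uRv, vRv
Complete open branch: satisfiable in S4, hence also in K, T (this S4-model is also a K-model and a T-model).

K, T, S4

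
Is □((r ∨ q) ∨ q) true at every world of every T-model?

Not valid

Tableau for the negation ¬□((r ∨ q) ∨ q):
1. ¬□((r ∨ q) ∨ q), u
2. ¬((r ∨ q) ∨ q), v
3. ¬(r ∨ q), v
4. ¬q, v
5. ¬r, v
Accessibility: uRu, uRv, vRv
The negation has an open branch (countermodel exists).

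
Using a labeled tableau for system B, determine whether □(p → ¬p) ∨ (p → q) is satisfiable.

Satisfiable

1. □(p → ¬p) ∨ (p → q), u
2. p → q, u
3. q, u
Accessibility: uRu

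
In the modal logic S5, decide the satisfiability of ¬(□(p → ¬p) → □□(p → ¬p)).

No, unsatisfiable

1. ¬(□(p → ¬p) → □□(p → ¬p)), w0
2. □(p → ¬p), w0
3. ¬□□(p → ¬p), w0
4. p → ¬p, w0
5. ¬p, w0
6. ¬□(p → ¬p), w1
7. p → ¬p, w1
8. ¬p, w1
9. ¬(p → ¬p), w2
10. p, w2
11. p → ¬p, w2
12. ¬p, w2
Accessibility: w0Rw0, w0Rw1, w0Rw2, w1Rw0, w1Rw1, w1Rw2, w2Rw0, w2Rw1, w2Rw2
Branch closes: p and ¬p both at w2.
All branches of the tableau close; one closing branch shown above.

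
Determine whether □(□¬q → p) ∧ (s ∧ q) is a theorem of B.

No, not valid

Tableau for the negation ¬(□(□¬q → p) ∧ (s ∧ q)):
1. ¬(□(□¬q → p) ∧ (s ∧ q)), 0
2. ¬(s ∧ q), 0
3. ¬q, 0
Accessibility: 0R0
The negation has an open branch (countermodel exists).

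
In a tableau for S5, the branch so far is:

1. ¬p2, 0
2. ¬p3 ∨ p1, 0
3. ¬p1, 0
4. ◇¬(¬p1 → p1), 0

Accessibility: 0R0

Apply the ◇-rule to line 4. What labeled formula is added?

a fresh world 1 with 0R1, and ¬(¬p1 → p1) at 1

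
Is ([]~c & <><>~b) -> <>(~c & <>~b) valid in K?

Tableau for the negation ~(([]~c & <><>~b) -> <>(~c & <>~b)):
1. ~(([]~c & <><>~b) -> <>(~c & <>~b)), w0
2. []~c & <><>~b, w0
3. ~<>(~c & <>~b), w0
4. []~c, w0
5. <><>~b, w0
6. <>~b, w1
7. ~(~c & <>~b), w1
8. ~c, w1
9. ~<>~b, w1
10. ~b, w2
11. b, w2
Accessibility: w0Rw1, w1Rw2
Branch closes: b and ~b both at w2.
All branches of the negation close; one closing branch shown above.

Valid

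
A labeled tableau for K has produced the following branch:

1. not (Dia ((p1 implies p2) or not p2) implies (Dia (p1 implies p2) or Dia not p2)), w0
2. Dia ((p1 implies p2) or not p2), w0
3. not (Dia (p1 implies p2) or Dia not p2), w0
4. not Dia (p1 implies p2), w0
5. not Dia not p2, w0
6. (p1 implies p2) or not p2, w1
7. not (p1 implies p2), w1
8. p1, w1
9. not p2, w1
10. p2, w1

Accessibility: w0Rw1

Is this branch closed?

Yes, closed

Both p2 and not p2 appear at w1.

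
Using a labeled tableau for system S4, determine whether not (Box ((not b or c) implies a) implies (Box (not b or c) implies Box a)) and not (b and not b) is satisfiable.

1. not (Box ((not b or c) implies a) implies (Box (not b or c) implies Box a)) and not (b and not b), w0
2. not (Box ((not b or c) implies a) implies (Box (not b or c) implies Box a)), w0
3. not (b and not b), w0
4. Box ((not b or c) implies a), w0
5. not (Box (not b or c) implies Box a), w0
6. Box (not b or c), w0
7. not Box a, w0
8. (not b or c) implies a, w0
9. not b or c, w0
10. b, w0
11. a, w0
12. c, w0
13. not a, w1
14. (not b or c) implies a, w1
15. not b or c, w1
16. not (not b or c), w1
17. b, w1
18. not c, w1
19. c, w1
Accessibility: w0Rw0, w0Rw1, w1Rw1
Branch closes: c and not c both at w1.
(One branch shown.) All branches close.

Unsatisfiable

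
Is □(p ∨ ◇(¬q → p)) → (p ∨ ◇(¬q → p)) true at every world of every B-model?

Tableau for the negation ¬(□(p ∨ ◇(¬q → p)) → (p ∨ ◇(¬q → p))):
1. ¬(□(p ∨ ◇(¬q → p)) → (p ∨ ◇(¬q → p))), w0
2. □(p ∨ ◇(¬q → p)), w0
3. ¬(p ∨ ◇(¬q → p)), w0
4. ¬p, w0
5. ¬◇(¬q → p), w0
6. p ∨ ◇(¬q → p), w0
7. ¬(¬q → p), w0
8. ¬q, w0
9. ◇(¬q → p), w0
10. ¬q → p, w1
11. p ∨ ◇(¬q → p), w1
12. ¬(¬q → p), w1
13. ¬q, w1
14. ¬p, w1
15. p, w1
Accessibility: w0Rw0, w0Rw1, w1Rw0, w1Rw1
Branch closes: p and ¬p both at w1.
All branches of the negation close; one closing branch shown above.

Valid in B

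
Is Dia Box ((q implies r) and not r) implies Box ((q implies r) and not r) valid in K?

Tableau for the negation not (Dia Box ((q implies r) and not r) implies Box ((q implies r) and not r)):
1. not (Dia Box ((q implies r) and not r) implies Box ((q implies r) and not r)), u
2. Dia Box ((q implies r) and not r), u
3. not Box ((q implies r) and not r), u
4. Box ((q implies r) and not r), v
5. not ((q implies r) and not r), w
6. r, w
Accessibility: uRv, uRw
The negation has an open branch (countermodel exists).

Invalid (countermodel exists)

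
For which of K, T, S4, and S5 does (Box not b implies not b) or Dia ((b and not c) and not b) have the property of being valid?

T, S4, S5

K-tableau for the negation not ((Box not b implies not b) or Dia ((b and not c) and not b)):
1. not ((Box not b implies not b) or Dia ((b and not c) and not b)), 0
2. not (Box not b implies not b), 0   [neg-or-rule on 1]
3. not Dia ((b and not c) and not b), 0   [neg-or-rule on 1]
4. Box not b, 0   [neg-implies-rule on 2]
5. b, 0   [neg-implies-rule on 2]
Complete open branch: countermodel on a K-frame, so not valid in K.
T-tableau for the negation not ((Box not b implies not b) or Dia ((b and not c) and not b)):
1. not ((Box not b implies not b) or Dia ((b and not c) and not b)), 0
2. not (Box not b implies not b), 0   [neg-or-rule on 1]
3. not Dia ((b and not c) and not b), 0   [neg-or-rule on 1]
4. Box not b, 0   [neg-implies-rule on 2]
5. b, 0   [neg-implies-rule on 2]
6. not ((b and not c) and not b), 0   [neg-Dia-rule on 3 via 0R0]
7. not b, 0   [Box-rule on 4 via 0R0]
Accessibility: 0R0
Branch closes: b and not b both at 0.
Every branch closes (one shown): valid in T, hence also in S4, S5 (every theorem of T is a theorem of S4 and S5).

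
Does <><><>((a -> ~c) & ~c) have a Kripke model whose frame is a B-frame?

Yes, satisfiable

1. <><><>((a -> ~c) & ~c), 0
2. <><>((a -> ~c) & ~c), 1
3. <>((a -> ~c) & ~c), 2
4. (a -> ~c) & ~c, 3
5. a -> ~c, 3
6. ~c, 3
Accessibility: 0R0, 0R1, 1R0, 1R1, 1R2, 2R1, 2R2, 2R3, 3R2, 3R3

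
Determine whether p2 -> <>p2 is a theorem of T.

Tableau for the negation ~(p2 -> <>p2):
1. ~(p2 -> <>p2), w0
2. p2, w0
3. ~<>p2, w0
4. ~p2, w0
Accessibility: w0Rw0
Branch closes: p2 and ~p2 both at w0.
Every branch of the negation's tableau closes; the branch above is one of them.

Valid in T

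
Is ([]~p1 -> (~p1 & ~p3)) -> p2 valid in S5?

Tableau for the negation ~(([]~p1 -> (~p1 & ~p3)) -> p2):
1. ~(([]~p1 -> (~p1 & ~p3)) -> p2), 0
2. []~p1 -> (~p1 & ~p3), 0
3. ~p2, 0
4. ~p1 & ~p3, 0
5. ~p1, 0
6. ~p3, 0
Accessibility: 0R0
The negation has an open branch (countermodel exists).

Invalid (countermodel exists)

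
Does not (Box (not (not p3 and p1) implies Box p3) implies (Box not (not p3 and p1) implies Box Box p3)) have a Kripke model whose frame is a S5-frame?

Unsatisfiable (every branch closes)

1. not (Box (not (not p3 and p1) implies Box p3) implies (Box not (not p3 and p1) implies Box Box p3)), w0
2. Box (not (not p3 and p1) implies Box p3), w0
3. not (Box not (not p3 and p1) implies Box Box p3), w0
4. Box not (not p3 and p1), w0
5. not Box Box p3, w0
6. not (not p3 and p1) implies Box p3, w0
7. not (not p3 and p1), w0
8. Box p3, w0
9. p3, w0
10. not p1, w0
11. not Box p3, w1
12. not (not p3 and p1) implies Box p3, w1
13. not (not p3 and p1), w1
14. p3, w1
15. Box p3, w1
16. not p1, w1
17. not p3, w2
18. not (not p3 and p1) implies Box p3, w2
19. not (not p3 and p1), w2
20. p3, w2
Accessibility: w0Rw0, w0Rw1, w0Rw2, w1Rw0, w1Rw1, w1Rw2, w2Rw0, w2Rw1, w2Rw2
Branch closes: p3 and not p3 both at w2.
All branches of the tableau close; one closing branch shown above.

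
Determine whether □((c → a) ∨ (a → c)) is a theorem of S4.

Yes, valid

Tableau for the negation ¬□((c → a) ∨ (a → c)):
1. ¬□((c → a) ∨ (a → c)), 0
2. ¬((c → a) ∨ (a → c)), 1
3. ¬(c → a), 1
4. ¬(a → c), 1
5. c, 1
6. ¬a, 1
7. a, 1
8. ¬c, 1
Accessibility: 0R0, 0R1, 1R1
Branch closes: a and ¬a both at 1.
All branches of the negation close; one closing branch shown above.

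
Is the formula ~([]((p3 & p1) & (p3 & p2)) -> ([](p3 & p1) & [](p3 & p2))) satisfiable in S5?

Unsatisfiable

1. ~([]((p3 & p1) & (p3 & p2)) -> ([](p3 & p1) & [](p3 & p2))), 0
2. []((p3 & p1) & (p3 & p2)), 0
3. ~([](p3 & p1) & [](p3 & p2)), 0
4. (p3 & p1) & (p3 & p2), 0
5. p3 & p1, 0
6. p3 & p2, 0
7. p3, 0
8. p1, 0
9. p2, 0
10. ~[](p3 & p2), 0
11. ~(p3 & p2), 1
12. (p3 & p1) & (p3 & p2), 1
13. p3 & p1, 1
14. p3 & p2, 1
15. p3, 1
16. p1, 1
17. p2, 1
18. ~p2, 1
Accessibility: 0R0, 0R1, 1R0, 1R1
Branch closes: p2 and ~p2 both at 1.
(One branch shown.) All branches close.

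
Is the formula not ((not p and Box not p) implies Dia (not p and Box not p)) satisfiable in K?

1. not ((not p and Box not p) implies Dia (not p and Box not p)), w0
2. not p and Box not p, w0   [neg-implies-rule on 1]
3. not Dia (not p and Box not p), w0   [neg-implies-rule on 1]
4. not p, w0   [and-rule on 2]
5. Box not p, w0   [and-rule on 2]

Satisfiable (open branch found)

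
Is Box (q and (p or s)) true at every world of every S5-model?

Tableau for the negation not Box (q and (p or s)):
1. not Box (q and (p or s)), 0
2. not (q and (p or s)), 1
3. not (p or s), 1
4. not p, 1
5. not s, 1
Accessibility: 0R0, 0R1, 1R0, 1R1
The negation has an open branch (countermodel exists).

No, not valid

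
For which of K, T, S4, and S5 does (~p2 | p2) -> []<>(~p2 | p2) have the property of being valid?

K-tableau for the negation ~((~p2 | p2) -> []<>(~p2 | p2)):
1. ~((~p2 | p2) -> []<>(~p2 | p2)), 0
2. ~p2 | p2, 0
3. ~[]<>(~p2 | p2), 0
4. p2, 0
5. ~<>(~p2 | p2), 1
Accessibility: 0R1
Complete open branch: countermodel on a K-frame, so not valid in K.
T-tableau for the negation ~((~p2 | p2) -> []<>(~p2 | p2)):
1. ~((~p2 | p2) -> []<>(~p2 | p2)), 0
2. ~p2 | p2, 0
3. ~[]<>(~p2 | p2), 0
4. p2, 0
5. ~<>(~p2 | p2), 1
6. ~(~p2 | p2), 1
7. p2, 1
8. ~p2, 1
Accessibility: 0R0, 0R1, 1R1
Branch closes: p2 and ~p2 both at 1.
Every branch closes (one shown): valid in T, hence also in S4, S5 (every theorem of T is a theorem of S4 and S5).

T, S4, S5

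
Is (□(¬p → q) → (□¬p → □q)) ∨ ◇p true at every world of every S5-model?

Valid in S5

Tableau for the negation ¬((□(¬p → q) → (□¬p → □q)) ∨ ◇p):
1. ¬((□(¬p → q) → (□¬p → □q)) ∨ ◇p), w0
2. ¬(□(¬p → q) → (□¬p → □q)), w0
3. ¬◇p, w0
4. □(¬p → q), w0
5. ¬(□¬p → □q), w0
6. □¬p, w0
7. ¬□q, w0
8. ¬p, w0
9. ¬p → q, w0
10. q, w0
11. ¬q, w1
12. ¬p, w1
13. ¬p → q, w1
14. q, w1
Accessibility: w0Rw0, w0Rw1, w1Rw0, w1Rw1
Branch closes: q and ¬q both at w1.
All branches of the negation close; one closing branch shown above.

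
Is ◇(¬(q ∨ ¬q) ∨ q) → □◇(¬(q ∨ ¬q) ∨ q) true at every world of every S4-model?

Tableau for the negation ¬(◇(¬(q ∨ ¬q) ∨ q) → □◇(¬(q ∨ ¬q) ∨ q)):
1. ¬(◇(¬(q ∨ ¬q) ∨ q) → □◇(¬(q ∨ ¬q) ∨ q)), u
2. ◇(¬(q ∨ ¬q) ∨ q), u
3. ¬□◇(¬(q ∨ ¬q) ∨ q), u
4. ¬(q ∨ ¬q) ∨ q, v
5. q, v
6. ¬◇(¬(q ∨ ¬q) ∨ q), w
7. ¬(¬(q ∨ ¬q) ∨ q), w
8. q ∨ ¬q, w
9. ¬q, w
Accessibility: uRu, uRv, uRw, vRv, wRw
The negation has an open branch (countermodel exists).

Not valid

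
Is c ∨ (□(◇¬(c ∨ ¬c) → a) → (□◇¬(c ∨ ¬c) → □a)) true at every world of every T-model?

Valid

Tableau for the negation ¬(c ∨ (□(◇¬(c ∨ ¬c) → a) → (□◇¬(c ∨ ¬c) → □a))):
1. ¬(c ∨ (□(◇¬(c ∨ ¬c) → a) → (□◇¬(c ∨ ¬c) → □a))), 0
2. ¬c, 0   [¬∨-rule on 1]
3. ¬(□(◇¬(c ∨ ¬c) → a) → (□◇¬(c ∨ ¬c) → □a)), 0   [¬∨-rule on 1]
4. □(◇¬(c ∨ ¬c) → a), 0   [¬→-rule on 3]
5. ¬(□◇¬(c ∨ ¬c) → □a), 0   [¬→-rule on 3]
6. □◇¬(c ∨ ¬c), 0   [¬→-rule on 5]
7. ¬□a, 0   [¬→-rule on 5]
8. ◇¬(c ∨ ¬c) → a, 0   [□-rule on 4 via 0R0]
9. ◇¬(c ∨ ¬c), 0   [□-rule on 6 via 0R0]
10. ¬◇¬(c ∨ ¬c), 0   [→-rule on 8 (branches; this branch)]
11. c ∨ ¬c, 0   [¬◇-rule on 10 via 0R0]
12. ¬a, 1   [¬□-rule on 7: fresh world 1, 0R1]
13. ◇¬(c ∨ ¬c) → a, 1   [□-rule on 4 via 0R1]
14. ◇¬(c ∨ ¬c), 1   [□-rule on 6 via 0R1]
15. c ∨ ¬c, 1   [¬◇-rule on 10 via 0R1]
16. ¬◇¬(c ∨ ¬c), 1   [→-rule on 13 (branches; this branch)]
17. ¬c, 1   [∨-rule on 15 (branches; this branch)]
18. ¬(c ∨ ¬c), 2   [◇-rule on 9: fresh world 2, 0R2]
19. ¬c, 2   [¬∨-rule on 18]
20. c, 2   [¬∨-rule on 18]
Accessibility: 0R0, 0R1, 0R2, 1R1, 2R2
Branch closes: c and ¬c both at 2.
All branches of the negation close; one closing branch shown above.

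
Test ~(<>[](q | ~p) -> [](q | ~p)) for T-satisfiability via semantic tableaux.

1. ~(<>[](q | ~p) -> [](q | ~p)), 0
2. <>[](q | ~p), 0   [~->-rule on 1]
3. ~[](q | ~p), 0   [~->-rule on 1]
4. [](q | ~p), 1   [<>-rule on 2: fresh world 1, 0R1]
5. q | ~p, 1   [[]-rule on 4 via 1R1]
6. ~p, 1   [|-rule on 5 (branches; this branch)]
7. ~(q | ~p), 2   [~[]-rule on 3: fresh world 2, 0R2]
8. ~q, 2   [~|-rule on 7]
9. p, 2   [~|-rule on 7]
Accessibility: 0R0, 0R1, 0R2, 1R1, 2R2

Satisfiable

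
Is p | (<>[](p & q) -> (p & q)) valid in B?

Valid in B

Tableau for the negation ~(p | (<>[](p & q) -> (p & q))):
1. ~(p | (<>[](p & q) -> (p & q))), w0
2. ~p, w0   [~|-rule on 1]
3. ~(<>[](p & q) -> (p & q)), w0   [~|-rule on 1]
4. <>[](p & q), w0   [~->-rule on 3]
5. ~(p & q), w0   [~->-rule on 3]
6. ~q, w0   [~&-rule on 5 (branches; this branch)]
7. [](p & q), w1   [<>-rule on 4: fresh world w1, w0Rw1]
8. p & q, w0   [[]-rule on 7 via w1Rw0]
9. p, w0   [&-rule on 8]
10. q, w0   [&-rule on 8]
Accessibility: w0Rw0, w0Rw1, w1Rw0, w1Rw1
Branch closes: p and ~p both at w0.
All branches of the negation close; one closing branch shown above.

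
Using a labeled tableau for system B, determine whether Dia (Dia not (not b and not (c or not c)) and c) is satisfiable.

1. Dia (Dia not (not b and not (c or not c)) and c), u
2. Dia not (not b and not (c or not c)) and c, v   [Dia-rule on 1: fresh world v, uRv]
3. Dia not (not b and not (c or not c)), v   [and-rule on 2]
4. c, v   [and-rule on 2]
5. not (not b and not (c or not c)), w   [Dia-rule on 3: fresh world w, vRw]
6. c or not c, w   [neg-and-rule on 5 (branches; this branch)]
7. not c, w   [or-rule on 6 (branches; this branch)]
Accessibility: uRu, uRv, vRu, vRv, vRw, wRv, wRw

Satisfiable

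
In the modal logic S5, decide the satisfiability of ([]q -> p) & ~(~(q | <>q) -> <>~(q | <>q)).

1. ([]q -> p) & ~(~(q | <>q) -> <>~(q | <>q)), w0
2. []q -> p, w0
3. ~(~(q | <>q) -> <>~(q | <>q)), w0
4. ~(q | <>q), w0
5. ~<>~(q | <>q), w0
6. ~q, w0
7. ~<>q, w0
8. q | <>q, w0
9. ~[]q, w0
10. <>q, w0
11. ~q, w1
12. q | <>q, w1
13. <>q, w1
14. q, w2
15. q | <>q, w2
16. ~q, w2
Accessibility: w0Rw0, w0Rw1, w0Rw2, w1Rw0, w1Rw1, w1Rw2, w2Rw0, w2Rw1, w2Rw2
Branch closes: q and ~q both at w2.
All branches of the tableau close; one closing branch shown above.

Unsatisfiable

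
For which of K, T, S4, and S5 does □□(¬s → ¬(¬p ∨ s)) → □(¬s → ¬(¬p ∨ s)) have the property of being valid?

T, S4, S5

T-tableau for the negation ¬(□□(¬s → ¬(¬p ∨ s)) → □(¬s → ¬(¬p ∨ s))):
1. ¬(□□(¬s → ¬(¬p ∨ s)) → □(¬s → ¬(¬p ∨ s))), w0
2. □□(¬s → ¬(¬p ∨ s)), w0
3. ¬□(¬s → ¬(¬p ∨ s)), w0
4. □(¬s → ¬(¬p ∨ s)), w0
5. ¬s → ¬(¬p ∨ s), w0
6. ¬(¬p ∨ s), w0
7. p, w0
8. ¬s, w0
9. ¬(¬s → ¬(¬p ∨ s)), w1
10. ¬s, w1
11. ¬p ∨ s, w1
12. □(¬s → ¬(¬p ∨ s)), w1
13. ¬s → ¬(¬p ∨ s), w1
14. ¬p, w1
15. ¬(¬p ∨ s), w1
16. p, w1
Accessibility: w0Rw0, w0Rw1, w1Rw1
Branch closes: p and ¬p both at w1.
Every branch closes (one shown): valid in T, hence also in S4, S5 (every theorem of T is a theorem of S4 and S5).
K-tableau for the negation ¬(□□(¬s → ¬(¬p ∨ s)) → □(¬s → ¬(¬p ∨ s))):
1. ¬(□□(¬s → ¬(¬p ∨ s)) → □(¬s → ¬(¬p ∨ s))), w0
2. □□(¬s → ¬(¬p ∨ s)), w0
3. ¬□(¬s → ¬(¬p ∨ s)), w0
4. ¬(¬s → ¬(¬p ∨ s)), w1
5. ¬s, w1
6. ¬p ∨ s, w1
7. □(¬s → ¬(¬p ∨ s)), w1
8. ¬p, w1
Accessibility: w0Rw1
Complete open branch: countermodel on a K-frame, so not valid in K.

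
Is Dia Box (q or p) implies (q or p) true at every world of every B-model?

Valid in B

Tableau for the negation not (Dia Box (q or p) implies (q or p)):
1. not (Dia Box (q or p) implies (q or p)), u
2. Dia Box (q or p), u   [neg-implies-rule on 1]
3. not (q or p), u   [neg-implies-rule on 1]
4. not q, u   [neg-or-rule on 3]
5. not p, u   [neg-or-rule on 3]
6. Box (q or p), v   [Dia-rule on 2: fresh world v, uRv]
7. q or p, u   [Box-rule on 6 via vRu]
8. q or p, v   [Box-rule on 6 via vRv]
9. p, u   [or-rule on 7 (branches; this branch)]
Accessibility: uRu, uRv, vRu, vRv
Branch closes: p and not p both at u.
Every branch of the negation's tableau closes; the branch above is one of them.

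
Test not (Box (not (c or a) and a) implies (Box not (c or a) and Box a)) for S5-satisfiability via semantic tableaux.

Unsatisfiable

1. not (Box (not (c or a) and a) implies (Box not (c or a) and Box a)), w0
2. Box (not (c or a) and a), w0
3. not (Box not (c or a) and Box a), w0
4. not (c or a) and a, w0
5. not (c or a), w0
6. a, w0
7. not c, w0
8. not a, w0
Accessibility: w0Rw0
Branch closes: a and not a both at w0.
Every branch closes; the branch above is one of them.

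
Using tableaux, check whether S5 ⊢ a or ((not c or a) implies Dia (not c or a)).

Tableau for the negation not (a or ((not c or a) implies Dia (not c or a))):
1. not (a or ((not c or a) implies Dia (not c or a))), 0
2. not a, 0
3. not ((not c or a) implies Dia (not c or a)), 0
4. not c or a, 0
5. not Dia (not c or a), 0
6. not (not c or a), 0
7. c, 0
8. a, 0
Accessibility: 0R0
Branch closes: a and not a both at 0.
Every branch of the negation's tableau closes; the branch above is one of them.

Valid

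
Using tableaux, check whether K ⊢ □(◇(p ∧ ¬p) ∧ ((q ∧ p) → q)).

Tableau for the negation ¬□(◇(p ∧ ¬p) ∧ ((q ∧ p) → q)):
1. ¬□(◇(p ∧ ¬p) ∧ ((q ∧ p) → q)), 0
2. ¬(◇(p ∧ ¬p) ∧ ((q ∧ p) → q)), 1
3. ¬◇(p ∧ ¬p), 1
Accessibility: 0R1
The negation has an open branch (countermodel exists).

Not valid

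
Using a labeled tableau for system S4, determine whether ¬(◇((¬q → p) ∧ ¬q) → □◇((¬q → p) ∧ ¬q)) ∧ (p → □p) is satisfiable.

Satisfiable (open branch found)

1. ¬(◇((¬q → p) ∧ ¬q) → □◇((¬q → p) ∧ ¬q)) ∧ (p → □p), 0
2. ¬(◇((¬q → p) ∧ ¬q) → □◇((¬q → p) ∧ ¬q)), 0
3. p → □p, 0
4. ◇((¬q → p) ∧ ¬q), 0
5. ¬□◇((¬q → p) ∧ ¬q), 0
6. □p, 0
7. p, 0
8. (¬q → p) ∧ ¬q, 1
9. ¬q → p, 1
10. ¬q, 1
11. p, 1
12. ¬◇((¬q → p) ∧ ¬q), 2
13. p, 2
14. ¬((¬q → p) ∧ ¬q), 2
15. q, 2
Accessibility: 0R0, 0R1, 0R2, 1R1, 2R2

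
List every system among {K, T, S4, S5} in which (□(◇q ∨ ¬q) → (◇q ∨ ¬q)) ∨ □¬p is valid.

T-tableau for the negation ¬((□(◇q ∨ ¬q) → (◇q ∨ ¬q)) ∨ □¬p):
1. ¬((□(◇q ∨ ¬q) → (◇q ∨ ¬q)) ∨ □¬p), 0
2. ¬(□(◇q ∨ ¬q) → (◇q ∨ ¬q)), 0   [¬∨-rule on 1]
3. ¬□¬p, 0   [¬∨-rule on 1]
4. □(◇q ∨ ¬q), 0   [¬→-rule on 2]
5. ¬(◇q ∨ ¬q), 0   [¬→-rule on 2]
6. ¬◇q, 0   [¬∨-rule on 5]
7. q, 0   [¬∨-rule on 5]
8. ◇q ∨ ¬q, 0   [□-rule on 4 via 0R0]
9. ¬q, 0   [¬◇-rule on 6 via 0R0]
Accessibility: 0R0
Branch closes: q and ¬q both at 0.
Every branch closes (one shown): valid in T, hence also in S4, S5 (every theorem of T is a theorem of S4 and S5).
K-tableau for the negation ¬((□(◇q ∨ ¬q) → (◇q ∨ ¬q)) ∨ □¬p):
1. ¬((□(◇q ∨ ¬q) → (◇q ∨ ¬q)) ∨ □¬p), 0
2. ¬(□(◇q ∨ ¬q) → (◇q ∨ ¬q)), 0   [¬∨-rule on 1]
3. ¬□¬p, 0   [¬∨-rule on 1]
4. □(◇q ∨ ¬q), 0   [¬→-rule on 2]
5. ¬(◇q ∨ ¬q), 0   [¬→-rule on 2]
6. ¬◇q, 0   [¬∨-rule on 5]
7. q, 0   [¬∨-rule on 5]
8. p, 1   [¬□-rule on 3: fresh world 1, 0R1]
9. ◇q ∨ ¬q, 1   [□-rule on 4 via 0R1]
10. ¬q, 1   [¬◇-rule on 6 via 0R1]
Accessibility: 0R1
Complete open branch: countermodel on a K-frame, so not valid in K.

T, S4, S5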